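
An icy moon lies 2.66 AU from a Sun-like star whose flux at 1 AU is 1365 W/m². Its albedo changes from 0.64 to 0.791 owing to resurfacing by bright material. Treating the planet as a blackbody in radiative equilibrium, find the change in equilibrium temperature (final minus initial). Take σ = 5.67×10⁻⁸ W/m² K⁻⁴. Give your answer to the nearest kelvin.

By the inverse-square law, S = 1365/2.66² = 192.9 W/m².
With α = 0.64, T₁ = 132.3 K.
Final:   T₂ = [S(1−0.791)/(4σ)]^(1/4) = 115.5 K.
Change: 115.5 − 132.3 = -16.81 K.

-17 K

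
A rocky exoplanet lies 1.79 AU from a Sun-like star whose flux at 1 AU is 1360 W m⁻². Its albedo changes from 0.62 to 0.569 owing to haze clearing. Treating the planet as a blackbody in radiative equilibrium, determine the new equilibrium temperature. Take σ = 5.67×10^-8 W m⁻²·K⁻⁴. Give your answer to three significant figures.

169 K

By the inverse-square law, S = 1360/1.79² = 424.5 W m⁻².
New equilibrium: T₂ = [(1−0.569)·424.5/(4σ)]^(1/4) = 168.5 K.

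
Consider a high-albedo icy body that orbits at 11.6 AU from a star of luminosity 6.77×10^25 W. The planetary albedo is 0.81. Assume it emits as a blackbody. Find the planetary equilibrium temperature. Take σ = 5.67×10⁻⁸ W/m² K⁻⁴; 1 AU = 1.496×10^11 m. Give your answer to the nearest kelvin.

Orbital distance: d = 11.6 AU = 1.735×10^12 m.
Flux at the orbit: S = L/(4πd²) = 6.77×10^25/(4π·(1.74×10^12)²) = 1.789 W/m².
Absorbed flux (global mean): S(1−α)/4 = 1.789·0.19/4 = 0.08498 W/m².
In equilibrium σT⁴ equals this, so T = 34.99 K.

35 K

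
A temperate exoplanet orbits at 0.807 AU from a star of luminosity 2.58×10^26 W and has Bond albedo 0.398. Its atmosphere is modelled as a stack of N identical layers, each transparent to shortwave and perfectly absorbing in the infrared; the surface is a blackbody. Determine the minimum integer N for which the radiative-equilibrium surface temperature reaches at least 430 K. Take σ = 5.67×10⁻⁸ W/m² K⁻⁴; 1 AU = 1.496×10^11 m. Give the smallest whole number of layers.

d = 0.807 × 1.496×10^11 m = 1.207×10^11 m.
Flux at the orbit: S = L/(4πd²) = 2.58×10^26/(4π·(1.21×10^11)²) = 1409 W/m².
OLR = S(1−α)/4 = 212.0 W/m²; the top layer radiates at T_e = 247.3 K.
Since T_s⁴ = (N+1)T_e⁴, we need N ≥ (T_s/T_e)⁴ − 1 = 8.144.
The minimum whole number is N = 9.

9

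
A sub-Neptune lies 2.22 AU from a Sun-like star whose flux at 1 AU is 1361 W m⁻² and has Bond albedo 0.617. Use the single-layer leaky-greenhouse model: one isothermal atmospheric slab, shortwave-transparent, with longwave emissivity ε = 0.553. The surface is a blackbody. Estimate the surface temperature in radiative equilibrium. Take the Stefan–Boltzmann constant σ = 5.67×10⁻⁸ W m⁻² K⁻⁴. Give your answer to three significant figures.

159 K

Irradiance scales as 1/d², so S = 1361 W m⁻² × (1/2.22)² = 276.2 W m⁻².
Effective emission temperature (TOA balance): σT_e⁴ = S(1−α)/4 = 26.44 W m⁻² → T_e = 147.0 K.
For a single slab of emissivity ε, T_s⁴ = 2T_e⁴/(2−ε); thus T_s = 147.0·(1.382)^(1/4) = 159.3 K.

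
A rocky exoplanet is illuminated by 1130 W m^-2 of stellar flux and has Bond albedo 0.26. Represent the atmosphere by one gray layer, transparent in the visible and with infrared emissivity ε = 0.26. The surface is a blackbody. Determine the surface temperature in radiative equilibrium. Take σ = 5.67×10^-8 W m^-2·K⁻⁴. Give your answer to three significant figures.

255 K

The planet radiates to space at T_e = [S(1−α)/(4σ)]^(1/4) = 246.4 K.
Surface balance with a leaky layer gives σT_s⁴ = σT_e⁴·2/(2−ε), so T_s = T_e·[2/(2−0.26)]^(1/4) = 255.1 K.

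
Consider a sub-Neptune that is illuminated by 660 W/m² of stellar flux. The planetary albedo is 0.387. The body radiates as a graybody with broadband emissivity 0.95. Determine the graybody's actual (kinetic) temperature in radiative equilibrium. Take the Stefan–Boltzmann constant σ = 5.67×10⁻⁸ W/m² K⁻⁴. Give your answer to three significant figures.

208 K

The planet absorbs (1−α)S over its disc πR² and re-emits over 4πR², so the mean absorbed flux is (1−0.387)·660.0/4 = 101.1 W/m².
Equating to εσT⁴ with ε = 0.95: T = (101.1/0.95σ)^(1/4) = 208.2 K.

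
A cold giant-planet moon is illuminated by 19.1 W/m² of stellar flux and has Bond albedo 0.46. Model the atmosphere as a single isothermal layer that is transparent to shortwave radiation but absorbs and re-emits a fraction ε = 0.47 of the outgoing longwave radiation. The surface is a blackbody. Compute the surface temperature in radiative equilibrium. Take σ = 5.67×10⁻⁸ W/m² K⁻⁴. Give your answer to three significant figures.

Effective emission temperature (TOA balance): σT_e⁴ = S(1−α)/4 = 2.579 W/m² → T_e = 82.12 K.
The surface balance (absorbed SW + ε·downward IR = σT_s⁴) with T_a⁴ = T_s⁴/2 reduces to T_s = T_e·[2/(2−ε)]^¼ = 87.81 K.

87.8 K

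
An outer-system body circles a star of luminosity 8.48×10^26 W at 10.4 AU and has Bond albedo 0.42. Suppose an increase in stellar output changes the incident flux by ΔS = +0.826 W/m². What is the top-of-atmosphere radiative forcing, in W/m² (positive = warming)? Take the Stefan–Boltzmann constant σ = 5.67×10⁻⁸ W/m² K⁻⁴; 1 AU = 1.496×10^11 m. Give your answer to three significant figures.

0.120 W/m²

d = 10.4 × 1.496×10^11 m = 1.556×10^12 m.
Flux at the orbit: S = L/(4πd²) = 8.48×10^26/(4π·(1.56×10^12)²) = 27.88 W/m².
TOA radiative forcing: ΔF = (1−α)ΔS/4 = 0.58·(+0.826)/4 = 0.1198 W/m².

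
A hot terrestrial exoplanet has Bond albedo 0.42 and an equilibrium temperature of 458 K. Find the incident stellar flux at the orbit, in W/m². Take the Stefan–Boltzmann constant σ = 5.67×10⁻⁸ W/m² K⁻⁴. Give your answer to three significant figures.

17200 W/m²

Invert the energy balance for S: S = 4σT⁴/(1−α).
σT⁴ = 5.67×10⁻⁸·(458)⁴ = 2495 W/m².
S = 4·2495/0.58 = 17210 W/m².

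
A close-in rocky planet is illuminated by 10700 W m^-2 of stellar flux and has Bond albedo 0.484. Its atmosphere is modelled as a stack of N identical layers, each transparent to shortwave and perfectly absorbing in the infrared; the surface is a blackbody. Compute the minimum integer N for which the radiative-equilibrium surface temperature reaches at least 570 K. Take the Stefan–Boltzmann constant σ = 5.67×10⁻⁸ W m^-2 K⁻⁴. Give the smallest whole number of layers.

4

Top-of-atmosphere balance: σT_e⁴ = S(1−α)/4 = 1380 W m^-2 → T_e = 395.0 K.
Need (N+1)T_e⁴ ≥ T_s⁴, i.e. N+1 ≥ (570/395.0)⁴ = 4.336.
Rounding up, N = 4.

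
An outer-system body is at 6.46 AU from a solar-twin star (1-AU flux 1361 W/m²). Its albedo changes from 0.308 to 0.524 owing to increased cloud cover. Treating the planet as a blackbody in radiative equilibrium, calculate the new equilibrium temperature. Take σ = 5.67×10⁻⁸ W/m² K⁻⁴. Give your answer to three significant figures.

Irradiance scales as 1/d², so S = 1361 W/m² × (1/6.46)² = 32.61 W/m².
T₂ = [S(1−α₂)/(4σ)]^(1/4) = [32.61·0.476/(4σ)]^(1/4) = 90.96 K.

91.0 K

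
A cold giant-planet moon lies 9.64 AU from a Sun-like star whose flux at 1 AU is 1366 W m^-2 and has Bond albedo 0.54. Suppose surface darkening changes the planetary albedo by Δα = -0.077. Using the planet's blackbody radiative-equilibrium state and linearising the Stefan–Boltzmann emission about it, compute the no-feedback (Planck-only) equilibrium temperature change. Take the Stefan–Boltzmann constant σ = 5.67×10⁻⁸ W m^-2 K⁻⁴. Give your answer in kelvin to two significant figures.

Irradiance scales as 1/d², so S = 1366 W m^-2 × (1/9.64)² = 14.70 W m^-2.
Reference equilibrium: T_e = [S(1−α)/(4σ)]^(1/4) = 73.89 K.
TOA radiative forcing: ΔF = −S·Δα/4 = −14.70·(-0.077)/4 = 0.2830 W m^-2.
The Planck feedback parameter is 4σT_e³ = 0.09151 W m^-2/K.
ΔT₀ = ΔF/λ_P = 0.2830/0.09151 = 3.09 K.

3.1 kelvin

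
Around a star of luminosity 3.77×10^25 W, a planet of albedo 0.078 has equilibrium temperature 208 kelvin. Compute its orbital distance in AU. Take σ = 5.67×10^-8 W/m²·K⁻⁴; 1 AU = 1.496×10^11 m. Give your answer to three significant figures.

Energy balance gives S = 4σT⁴/(1−α) = 460.4 W/m².
From L = 4πd²S, d = √(3.77×10^25/(4π·460.4)) = 8.072×10^10 m = 0.5396 AU.

0.540 AU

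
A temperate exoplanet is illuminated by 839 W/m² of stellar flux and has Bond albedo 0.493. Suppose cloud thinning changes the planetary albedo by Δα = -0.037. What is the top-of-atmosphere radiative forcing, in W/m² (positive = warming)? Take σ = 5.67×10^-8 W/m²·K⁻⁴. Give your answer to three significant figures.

TOA radiative forcing: ΔF = −S·Δα/4 = −839.0·(-0.037)/4 = 7.761 W/m².

7.76 W/m²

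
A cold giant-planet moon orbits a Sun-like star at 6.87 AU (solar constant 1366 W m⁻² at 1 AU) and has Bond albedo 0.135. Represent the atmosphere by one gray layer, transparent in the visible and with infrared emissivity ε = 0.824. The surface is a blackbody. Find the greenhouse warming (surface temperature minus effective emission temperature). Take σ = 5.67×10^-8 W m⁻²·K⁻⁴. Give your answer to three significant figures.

Irradiance scales as 1/d², so S = 1366 W m⁻² × (1/6.87)² = 28.94 W m⁻².
The planet radiates to space at T_e = [S(1−α)/(4σ)]^(1/4) = 102.5 K.
Surface balance with a leaky layer gives σT_s⁴ = σT_e⁴·2/(2−ε), so T_s = T_e·[2/(2−0.824)]^(1/4) = 117.1 K.
The atmosphere warms the surface by 14.55 K.

14.6 kelvin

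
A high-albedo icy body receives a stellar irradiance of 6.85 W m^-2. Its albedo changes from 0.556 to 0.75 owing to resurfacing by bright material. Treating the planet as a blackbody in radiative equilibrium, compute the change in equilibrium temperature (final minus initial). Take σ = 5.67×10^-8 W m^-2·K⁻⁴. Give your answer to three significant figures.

Initial: T₁ = [S(1−0.556)/(4σ)]^(1/4) = 60.51 K.
Final:   T₂ = [S(1−0.75)/(4σ)]^(1/4) = 52.42 K.
Change: 52.42 − 60.51 = -8.094 K.

-8.09 K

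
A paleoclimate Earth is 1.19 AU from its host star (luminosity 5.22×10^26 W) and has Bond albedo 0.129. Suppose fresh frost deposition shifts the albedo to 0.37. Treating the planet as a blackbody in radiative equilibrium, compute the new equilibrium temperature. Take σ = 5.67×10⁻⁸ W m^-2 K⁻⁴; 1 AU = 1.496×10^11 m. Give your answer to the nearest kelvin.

246 K

Orbital distance: d = 1.19 AU = 1.780×10^11 m.
Flux at the orbit: S = L/(4πd²) = 5.22×10^26/(4π·(1.78×10^11)²) = 1311 W m^-2.
With the new albedo, S(1−α₂)/4 = 206.4 W m^-2, so T₂ = 245.6 K.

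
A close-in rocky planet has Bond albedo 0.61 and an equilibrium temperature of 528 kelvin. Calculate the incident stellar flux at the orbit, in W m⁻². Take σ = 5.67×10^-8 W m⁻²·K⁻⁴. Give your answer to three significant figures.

From S(1−α)/4 = σT⁴: S = 4σT⁴/(1−α).
σT⁴ = 5.67×10⁻⁸·(528)⁴ = 4407 W m⁻².
So S = 4×4407/(1−0.61) = 45200 W m⁻².

45200 W m⁻²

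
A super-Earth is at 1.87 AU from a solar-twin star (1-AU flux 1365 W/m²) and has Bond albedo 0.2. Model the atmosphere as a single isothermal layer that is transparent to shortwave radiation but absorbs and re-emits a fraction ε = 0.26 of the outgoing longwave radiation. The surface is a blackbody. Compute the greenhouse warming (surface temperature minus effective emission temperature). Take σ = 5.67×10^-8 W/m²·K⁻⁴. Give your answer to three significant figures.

6.82 K

By the inverse-square law, S = 1365/1.87² = 390.3 W/m².
At the top of the atmosphere, σT_e⁴ = S(1−α)/4 = 78.07 W/m², giving T_e = 192.6 K.
The surface balance (absorbed SW + ε·downward IR = σT_s⁴) with T_a⁴ = T_s⁴/2 reduces to T_s = T_e·[2/(2−ε)]^¼ = 199.5 K.
T_s − T_e = 199.5 − 192.6 = 6.825 K.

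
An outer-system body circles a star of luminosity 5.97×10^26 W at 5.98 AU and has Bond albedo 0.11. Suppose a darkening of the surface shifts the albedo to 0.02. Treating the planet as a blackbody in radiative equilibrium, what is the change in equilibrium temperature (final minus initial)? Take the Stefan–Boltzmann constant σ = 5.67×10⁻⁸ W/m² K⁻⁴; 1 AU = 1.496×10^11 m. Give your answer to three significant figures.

Orbital distance: d = 5.98 AU = 8.946×10^11 m.
Spreading L over a sphere of radius d: S = 5.97×10^26/(4π·8.95×10^11²) = 59.36 W/m².
Initial: T₁ = [S(1−0.11)/(4σ)]^(1/4) = 123.5 K.
With α = 0.02, T₂ = 126.6 K.
Change: 126.6 − 123.5 = 3.011 K.

3.01 K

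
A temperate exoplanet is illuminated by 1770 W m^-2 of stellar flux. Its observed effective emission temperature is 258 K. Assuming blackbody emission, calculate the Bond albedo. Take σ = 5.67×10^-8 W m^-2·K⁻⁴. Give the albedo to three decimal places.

0.432

Rearranging the radiative balance, α = 1 − 4σT⁴/S.
σT⁴ = 251.2 W m^-2, so 4σT⁴ = 1005 W m^-2.
Hence α = 1 − 1005/1770 = 0.4323.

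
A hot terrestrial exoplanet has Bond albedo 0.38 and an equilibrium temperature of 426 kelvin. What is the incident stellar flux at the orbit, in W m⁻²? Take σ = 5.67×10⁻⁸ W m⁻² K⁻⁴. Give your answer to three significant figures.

12000 W m⁻²

Invert the energy balance for S: S = 4σT⁴/(1−α).
The emitted flux is σT⁴ = 1867 W m⁻².
So S = 4×1867/(1−0.38) = 12050 W m⁻².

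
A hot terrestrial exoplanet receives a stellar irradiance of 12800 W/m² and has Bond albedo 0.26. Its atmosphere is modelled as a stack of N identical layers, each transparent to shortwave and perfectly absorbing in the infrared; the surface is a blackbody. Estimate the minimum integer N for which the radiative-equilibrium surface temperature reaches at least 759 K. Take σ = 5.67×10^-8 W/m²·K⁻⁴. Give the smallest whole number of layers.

Top-of-atmosphere balance: σT_e⁴ = S(1−α)/4 = 2368 W/m² → T_e = 452.1 K.
Since T_s⁴ = (N+1)T_e⁴, we need N ≥ (T_s/T_e)⁴ − 1 = 6.946.
The minimum whole number is N = 7.

7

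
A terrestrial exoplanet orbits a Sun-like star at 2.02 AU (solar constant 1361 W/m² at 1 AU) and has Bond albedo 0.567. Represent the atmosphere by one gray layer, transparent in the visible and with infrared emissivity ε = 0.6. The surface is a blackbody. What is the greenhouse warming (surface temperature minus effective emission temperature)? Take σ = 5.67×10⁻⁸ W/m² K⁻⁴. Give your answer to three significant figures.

14.8 K

By the inverse-square law, S = 1361/2.02² = 333.5 W/m².
At the top of the atmosphere, σT_e⁴ = S(1−α)/4 = 36.11 W/m², giving T_e = 158.9 K.
Surface balance with a leaky layer gives σT_s⁴ = σT_e⁴·2/(2−ε), so T_s = T_e·[2/(2−0.6)]^(1/4) = 173.7 K.
The atmosphere warms the surface by 14.82 K.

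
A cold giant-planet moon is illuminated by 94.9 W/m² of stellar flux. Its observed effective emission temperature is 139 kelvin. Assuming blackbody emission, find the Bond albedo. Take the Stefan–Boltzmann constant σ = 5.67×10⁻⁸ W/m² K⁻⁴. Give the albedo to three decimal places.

Energy balance: S(1−α)/4 = σT⁴, so 1−α = 4σT⁴/S.
σT⁴ = 21.17 W/m², so 4σT⁴ = 84.66 W/m².
Hence α = 1 − 84.66/94.90 = 0.1079.

0.108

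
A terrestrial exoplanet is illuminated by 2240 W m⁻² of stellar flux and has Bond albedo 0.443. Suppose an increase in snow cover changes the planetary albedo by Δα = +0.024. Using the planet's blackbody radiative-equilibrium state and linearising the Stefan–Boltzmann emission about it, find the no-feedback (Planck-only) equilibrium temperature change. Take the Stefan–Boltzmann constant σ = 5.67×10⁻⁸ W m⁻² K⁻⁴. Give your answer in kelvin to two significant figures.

The baseline emission temperature is T_e = 272.3 K.
The change in absorbed flux is Δ[S(1−α)/4] = −SΔα/4 = -13.44 W m⁻².
The Planck feedback parameter is 4σT_e³ = 4.581 W m⁻²/K.
So ΔT₀ = -13.44/4.581 = -2.93 K.

-2.9 K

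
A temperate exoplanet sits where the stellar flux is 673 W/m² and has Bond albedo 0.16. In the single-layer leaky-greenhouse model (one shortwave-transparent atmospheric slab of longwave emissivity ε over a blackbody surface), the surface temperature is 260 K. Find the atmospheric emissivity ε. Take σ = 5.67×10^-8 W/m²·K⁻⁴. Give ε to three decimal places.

0.909

First, T_e = [673.0·(1−0.16)/(4σ)]^(1/4) = 223.4 K.
T_s⁴ = T_e⁴·2/(2−ε) → ε = 2 − 2(T_e/T_s)⁴ = 2 − 2·(223.4/260)⁴ = 0.9091.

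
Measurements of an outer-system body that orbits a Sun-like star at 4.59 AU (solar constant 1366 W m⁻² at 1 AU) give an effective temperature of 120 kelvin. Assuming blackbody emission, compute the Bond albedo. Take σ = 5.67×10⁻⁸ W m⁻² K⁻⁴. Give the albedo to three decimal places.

Irradiance scales as 1/d², so S = 1366 W m⁻² × (1/4.59)² = 64.84 W m⁻².
Rearranging the radiative balance, α = 1 − 4σT⁴/S.
4σT⁴ = 4·5.67×10⁻⁸·(120)⁴ = 47.03 W m⁻².
Hence α = 1 − 47.03/64.84 = 0.2747.

0.275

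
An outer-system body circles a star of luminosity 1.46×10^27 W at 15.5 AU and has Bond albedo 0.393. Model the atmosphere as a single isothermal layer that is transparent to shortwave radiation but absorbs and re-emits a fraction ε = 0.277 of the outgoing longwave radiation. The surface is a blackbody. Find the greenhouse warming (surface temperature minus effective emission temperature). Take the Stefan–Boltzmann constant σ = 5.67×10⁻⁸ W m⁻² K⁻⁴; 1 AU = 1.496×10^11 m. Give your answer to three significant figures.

Orbital distance: d = 15.5 AU = 2.319×10^12 m.
S = L/(4πd²) = 21.61 W m⁻².
The planet radiates to space at T_e = [S(1−α)/(4σ)]^(1/4) = 87.20 K.
Surface balance with a leaky layer gives σT_s⁴ = σT_e⁴·2/(2−ε), so T_s = T_e·[2/(2−0.277)]^(1/4) = 90.52 K.
Greenhouse warming: T_s − T_e = 3.311 K.

3.31 K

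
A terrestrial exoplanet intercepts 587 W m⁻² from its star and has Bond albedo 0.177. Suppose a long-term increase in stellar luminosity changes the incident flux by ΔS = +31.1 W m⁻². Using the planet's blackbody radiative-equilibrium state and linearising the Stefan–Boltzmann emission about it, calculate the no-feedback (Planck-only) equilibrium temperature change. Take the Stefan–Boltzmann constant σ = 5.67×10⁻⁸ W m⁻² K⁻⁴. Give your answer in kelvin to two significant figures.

2.8 K

Unperturbed T_e = [587.0·(1−0.177)/(4σ)]^¼ = 214.8 K.
Only a fraction (1−α) is absorbed and it's spread over 4πR², so ΔF = (1−α)ΔS/4 = 6.399 W m⁻².
Planck response: λ_P = 4σT_e³ = 4·5.67×10⁻⁸·(214.8)³ = 2.249 W m⁻²/K.
So ΔT₀ = 6.399/2.249 = 2.85 K.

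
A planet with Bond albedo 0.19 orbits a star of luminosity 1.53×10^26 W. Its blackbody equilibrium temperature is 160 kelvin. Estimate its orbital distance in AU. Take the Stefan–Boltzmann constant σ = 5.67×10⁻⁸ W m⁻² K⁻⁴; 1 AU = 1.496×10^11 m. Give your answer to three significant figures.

1.72 AU

The flux needed for this T is 4σT⁴/(1−0.19) = 183.5 W m⁻².
From L = 4πd²S, d = √(1.53×10^26/(4π·183.5)) = 2.576×10^11 m = 1.722 AU.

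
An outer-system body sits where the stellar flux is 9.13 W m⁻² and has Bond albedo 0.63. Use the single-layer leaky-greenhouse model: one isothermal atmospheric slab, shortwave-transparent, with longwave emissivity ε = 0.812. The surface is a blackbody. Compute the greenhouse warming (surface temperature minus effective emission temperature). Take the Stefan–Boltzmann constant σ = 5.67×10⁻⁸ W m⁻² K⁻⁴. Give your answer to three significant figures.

8.64 K

The planet radiates to space at T_e = [S(1−α)/(4σ)]^(1/4) = 62.12 K.
For a single slab of emissivity ε, T_s⁴ = 2T_e⁴/(2−ε); thus T_s = 62.12·(1.684)^(1/4) = 70.76 K.
T_s − T_e = 70.76 − 62.12 = 8.640 K.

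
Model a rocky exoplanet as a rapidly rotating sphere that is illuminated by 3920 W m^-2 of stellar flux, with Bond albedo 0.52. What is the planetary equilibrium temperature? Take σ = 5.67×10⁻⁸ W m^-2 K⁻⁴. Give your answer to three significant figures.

Averaging over the sphere, the absorbed flux is S(1−α)/4 = 470.4 W m^-2.
In equilibrium σT⁴ equals this, so T = 301.8 K.

302 K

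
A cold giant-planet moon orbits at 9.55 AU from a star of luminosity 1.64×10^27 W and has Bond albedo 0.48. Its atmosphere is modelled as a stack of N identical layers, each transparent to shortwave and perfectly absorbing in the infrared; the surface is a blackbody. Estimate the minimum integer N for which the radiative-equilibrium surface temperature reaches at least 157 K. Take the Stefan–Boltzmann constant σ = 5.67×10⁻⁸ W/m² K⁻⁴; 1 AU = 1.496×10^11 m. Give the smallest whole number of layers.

d = 9.55 × 1.496×10^11 m = 1.429×10^12 m.
Spreading L over a sphere of radius d: S = 1.64×10^27/(4π·1.43×10^12²) = 63.94 W/m².
The effective emission temperature is T_e = [S(1−α)/(4σ)]^¼ = 110.0 K.
Need (N+1)T_e⁴ ≥ T_s⁴, i.e. N+1 ≥ (157/110.0)⁴ = 4.145.
The minimum whole number is N = 4.

4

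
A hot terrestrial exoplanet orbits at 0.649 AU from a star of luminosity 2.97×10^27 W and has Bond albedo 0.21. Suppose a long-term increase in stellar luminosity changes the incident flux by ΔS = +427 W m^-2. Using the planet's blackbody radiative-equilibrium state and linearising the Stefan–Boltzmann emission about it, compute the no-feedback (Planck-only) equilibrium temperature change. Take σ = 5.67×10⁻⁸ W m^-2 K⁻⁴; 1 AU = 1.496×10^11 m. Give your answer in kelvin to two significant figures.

d = 0.649 × 1.496×10^11 m = 9.709×10^10 m.
S = L/(4πd²) = 25070 W m^-2.
Unperturbed T_e = [25070·(1−0.21)/(4σ)]^¼ = 543.6 K.
Only a fraction (1−α) is absorbed and it's spread over 4πR², so ΔF = (1−α)ΔS/4 = 84.33 W m^-2.
Linearising σT⁴ gives d(σT⁴)/dT = 4σT_e³ = 36.44 W m^-2 per K.
Hence the no-feedback warming is ΔF/(4σT_e³) = 2.31 K.

2.3 K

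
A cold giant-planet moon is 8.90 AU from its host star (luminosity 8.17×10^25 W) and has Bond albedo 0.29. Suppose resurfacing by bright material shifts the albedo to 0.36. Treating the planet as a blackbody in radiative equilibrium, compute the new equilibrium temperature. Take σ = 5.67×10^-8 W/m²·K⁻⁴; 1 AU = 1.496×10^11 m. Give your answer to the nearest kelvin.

57 K

Orbital distance: d = 8.90 AU = 1.331×10^12 m.
Flux at the orbit: S = L/(4πd²) = 8.17×10^25/(4π·(1.33×10^12)²) = 3.667 W/m².
New equilibrium: T₂ = [(1−0.36)·3.667/(4σ)]^(1/4) = 56.72 K.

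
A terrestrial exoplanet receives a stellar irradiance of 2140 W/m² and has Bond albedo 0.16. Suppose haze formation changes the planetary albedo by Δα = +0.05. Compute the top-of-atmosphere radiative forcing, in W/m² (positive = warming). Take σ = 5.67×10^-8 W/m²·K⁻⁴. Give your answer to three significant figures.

-26.8 W/m²

ΔF = −(S/4)Δα = −(2140/4)×(+0.05) = -26.75 W/m².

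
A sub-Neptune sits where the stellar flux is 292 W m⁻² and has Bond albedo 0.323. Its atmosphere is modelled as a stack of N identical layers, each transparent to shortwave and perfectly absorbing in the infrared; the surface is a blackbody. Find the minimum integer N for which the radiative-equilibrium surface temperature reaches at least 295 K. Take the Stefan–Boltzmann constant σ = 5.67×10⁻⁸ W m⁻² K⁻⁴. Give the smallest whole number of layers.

8

OLR = S(1−α)/4 = 49.42 W m⁻²; the top layer radiates at T_e = 171.8 K.
Need (N+1)T_e⁴ ≥ T_s⁴, i.e. N+1 ≥ (295/171.8)⁴ = 8.689.
Rounding up, N = 8.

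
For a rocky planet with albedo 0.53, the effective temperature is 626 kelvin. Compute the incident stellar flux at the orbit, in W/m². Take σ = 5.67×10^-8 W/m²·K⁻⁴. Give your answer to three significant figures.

Invert the energy balance for S: S = 4σT⁴/(1−α).
The emitted flux is σT⁴ = 8707 W/m².
S = 4·8707/0.47 = 74100 W/m².

74100 W/m²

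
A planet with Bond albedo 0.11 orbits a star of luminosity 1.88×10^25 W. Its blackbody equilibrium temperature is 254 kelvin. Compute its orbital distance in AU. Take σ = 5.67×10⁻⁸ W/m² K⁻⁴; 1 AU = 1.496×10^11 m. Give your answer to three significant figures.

0.251 AU

The flux needed for this T is 4σT⁴/(1−0.11) = 1061 W/m².
From L = 4πd²S, d = √(1.88×10^25/(4π·1061)) = 3.756×10^10 m = 0.2510 AU.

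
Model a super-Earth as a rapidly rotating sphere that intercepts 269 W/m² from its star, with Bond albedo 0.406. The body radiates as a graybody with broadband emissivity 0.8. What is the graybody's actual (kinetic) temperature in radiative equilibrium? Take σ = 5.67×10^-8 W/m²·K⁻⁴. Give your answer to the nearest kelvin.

172 K

Averaging over the sphere, the absorbed flux is S(1−α)/4 = 39.95 W/m².
Equating to εσT⁴ with ε = 0.8: T = (39.95/0.8σ)^(1/4) = 172.3 K.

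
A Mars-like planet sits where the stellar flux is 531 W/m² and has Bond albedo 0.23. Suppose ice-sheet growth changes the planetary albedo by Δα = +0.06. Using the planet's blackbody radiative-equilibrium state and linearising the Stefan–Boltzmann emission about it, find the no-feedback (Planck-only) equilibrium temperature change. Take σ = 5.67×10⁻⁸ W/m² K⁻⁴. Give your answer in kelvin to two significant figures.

-4.0 K

The baseline emission temperature is T_e = 206.1 K.
TOA radiative forcing: ΔF = −S·Δα/4 = −531.0·(+0.06)/4 = -7.965 W/m².
Linearising σT⁴ gives d(σT⁴)/dT = 4σT_e³ = 1.984 W/m² per K.
So ΔT₀ = -7.965/1.984 = -4.01 K.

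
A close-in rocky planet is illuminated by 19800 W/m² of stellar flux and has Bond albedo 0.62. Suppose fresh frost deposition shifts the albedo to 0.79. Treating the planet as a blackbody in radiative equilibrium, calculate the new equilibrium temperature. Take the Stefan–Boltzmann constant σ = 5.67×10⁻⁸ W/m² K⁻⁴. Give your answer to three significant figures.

368 K

New equilibrium: T₂ = [(1−0.79)·19800/(4σ)]^(1/4) = 368.0 K.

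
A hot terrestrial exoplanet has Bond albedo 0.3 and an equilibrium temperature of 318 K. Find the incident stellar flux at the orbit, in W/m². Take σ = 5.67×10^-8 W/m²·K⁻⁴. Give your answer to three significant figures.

Invert the energy balance for S: S = 4σT⁴/(1−α).
σT⁴ = 5.67×10⁻⁸·(318)⁴ = 579.8 W/m².
S = 4·579.8/0.7 = 3313 W/m².

3310 W/m²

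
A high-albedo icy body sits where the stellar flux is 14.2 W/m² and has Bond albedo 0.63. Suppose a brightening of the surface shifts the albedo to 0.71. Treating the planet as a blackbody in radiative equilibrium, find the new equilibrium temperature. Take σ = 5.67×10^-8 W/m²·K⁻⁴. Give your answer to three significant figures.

65.3 kelvin

New equilibrium: T₂ = [(1−0.71)·14.20/(4σ)]^(1/4) = 65.28 K.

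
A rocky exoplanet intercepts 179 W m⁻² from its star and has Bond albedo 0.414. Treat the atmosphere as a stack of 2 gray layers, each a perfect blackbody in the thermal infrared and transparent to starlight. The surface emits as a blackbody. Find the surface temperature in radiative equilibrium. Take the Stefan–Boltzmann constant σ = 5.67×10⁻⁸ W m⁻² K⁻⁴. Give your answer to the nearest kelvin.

193 K

The effective emission temperature is T_e = [S(1−α)/(4σ)]^¼ = 146.6 K.
Layer-by-layer balance gives σT_s⁴ = (N+1)σT_e⁴, so T_s = 3^¼·146.6 = 193.0 K.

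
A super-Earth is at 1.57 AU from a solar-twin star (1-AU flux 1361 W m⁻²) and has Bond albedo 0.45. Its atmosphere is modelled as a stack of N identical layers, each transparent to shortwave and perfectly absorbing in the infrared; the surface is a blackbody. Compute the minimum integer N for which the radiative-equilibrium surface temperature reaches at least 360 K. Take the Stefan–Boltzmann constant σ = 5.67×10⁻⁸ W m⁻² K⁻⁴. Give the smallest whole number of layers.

By the inverse-square law, S = 1361/1.57² = 552.2 W m⁻².
The effective emission temperature is T_e = [S(1−α)/(4σ)]^¼ = 191.3 K.
Need (N+1)T_e⁴ ≥ T_s⁴, i.e. N+1 ≥ (360/191.3)⁴ = 12.544.
The minimum whole number is N = 12.

12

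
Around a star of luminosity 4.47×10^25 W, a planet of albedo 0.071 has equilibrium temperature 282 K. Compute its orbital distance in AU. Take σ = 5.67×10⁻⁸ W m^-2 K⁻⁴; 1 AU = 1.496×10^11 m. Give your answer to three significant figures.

0.321 AU

Required flux: S = 4σT⁴/(1−α) = 1544 W m^-2.
From L = 4πd²S, d = √(4.47×10^25/(4π·1544)) = 4.800×10^10 m = 0.3209 AU.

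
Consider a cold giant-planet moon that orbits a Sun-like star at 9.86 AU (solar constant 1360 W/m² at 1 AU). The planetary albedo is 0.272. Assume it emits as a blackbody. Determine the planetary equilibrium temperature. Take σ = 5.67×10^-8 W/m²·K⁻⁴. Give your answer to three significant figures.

81.9 kelvin

Irradiance scales as 1/d², so S = 1360 W/m² × (1/9.86)² = 13.99 W/m².
The planet absorbs (1−α)S over its disc πR² and re-emits over 4πR², so the mean absorbed flux is (1−0.272)·13.99/4 = 2.546 W/m².
Balancing against σT⁴: T = (2.546/5.67×10⁻⁸)^(1/4) = 81.86 K.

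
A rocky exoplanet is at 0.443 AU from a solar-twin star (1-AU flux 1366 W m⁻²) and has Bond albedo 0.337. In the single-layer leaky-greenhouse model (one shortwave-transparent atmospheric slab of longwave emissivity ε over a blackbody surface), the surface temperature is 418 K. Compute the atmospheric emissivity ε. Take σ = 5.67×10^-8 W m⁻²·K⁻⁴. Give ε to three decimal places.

Flux at the orbit: S = 1366/(0.443)² = 6961 W m⁻².
Effective temperature: T_e = [S(1−α)/(4σ)]^(1/4) = 377.7 K.
Since (2−ε)/2 = (T_e/T_s)⁴ = 0.6665, ε = 0.6670.

0.667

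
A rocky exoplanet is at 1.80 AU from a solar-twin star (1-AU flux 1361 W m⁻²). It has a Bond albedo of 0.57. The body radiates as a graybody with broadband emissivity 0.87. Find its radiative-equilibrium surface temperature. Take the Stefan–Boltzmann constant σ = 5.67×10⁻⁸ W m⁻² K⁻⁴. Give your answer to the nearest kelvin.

Flux at the orbit: S = 1361/(1.80)² = 420.1 W m⁻².
Averaging over the sphere, the absorbed flux is S(1−α)/4 = 45.16 W m⁻².
Radiative balance εσT⁴ = 45.16 gives T = [45.16/(0.87·σ)]^(1/4) = 173.9 K.

174 kelvin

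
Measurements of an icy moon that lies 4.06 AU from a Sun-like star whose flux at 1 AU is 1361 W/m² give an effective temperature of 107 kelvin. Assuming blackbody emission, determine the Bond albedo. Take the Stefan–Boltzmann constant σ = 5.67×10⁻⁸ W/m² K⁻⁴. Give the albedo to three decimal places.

Flux at the orbit: S = 1361/(4.06)² = 82.57 W/m².
Energy balance: S(1−α)/4 = σT⁴, so 1−α = 4σT⁴/S.
4σT⁴ = 4·5.67×10⁻⁸·(107)⁴ = 29.73 W/m².
1−α = 29.73/82.57 = 0.3601, so α = 0.6399.

0.640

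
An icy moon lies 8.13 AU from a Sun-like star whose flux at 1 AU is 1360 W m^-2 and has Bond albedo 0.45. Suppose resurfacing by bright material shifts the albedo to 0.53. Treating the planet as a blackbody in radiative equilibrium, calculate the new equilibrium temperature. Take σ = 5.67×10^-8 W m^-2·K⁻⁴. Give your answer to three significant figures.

By the inverse-square law, S = 1360/8.13² = 20.58 W m^-2.
With the new albedo, S(1−α₂)/4 = 2.418 W m^-2, so T₂ = 80.81 K.

80.8 K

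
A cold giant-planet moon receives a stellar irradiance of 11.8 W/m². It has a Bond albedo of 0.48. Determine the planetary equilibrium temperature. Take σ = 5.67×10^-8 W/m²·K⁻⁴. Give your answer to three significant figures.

Absorbed flux (global mean): S(1−α)/4 = 11.80·0.52/4 = 1.534 W/m².
In equilibrium σT⁴ equals this, so T = 72.12 K.

72.1 K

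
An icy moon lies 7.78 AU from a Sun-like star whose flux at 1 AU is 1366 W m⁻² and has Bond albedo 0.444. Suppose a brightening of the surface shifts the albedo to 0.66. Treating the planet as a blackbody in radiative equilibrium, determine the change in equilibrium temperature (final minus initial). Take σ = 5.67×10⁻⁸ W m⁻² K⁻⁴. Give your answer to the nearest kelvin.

By the inverse-square law, S = 1366/7.78² = 22.57 W m⁻².
Initial: T₁ = [S(1−0.444)/(4σ)]^(1/4) = 86.24 K.
With α = 0.66, T₂ = 76.27 K.
Change: 76.27 − 86.24 = -9.978 K.

-10 kelvin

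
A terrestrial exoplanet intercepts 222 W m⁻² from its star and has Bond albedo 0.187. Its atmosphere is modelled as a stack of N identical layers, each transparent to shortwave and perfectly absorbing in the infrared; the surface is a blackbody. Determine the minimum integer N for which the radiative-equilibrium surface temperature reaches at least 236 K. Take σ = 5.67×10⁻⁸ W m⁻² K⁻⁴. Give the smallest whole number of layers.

OLR = S(1−α)/4 = 45.12 W m⁻²; the top layer radiates at T_e = 168.0 K.
T_s = (N+1)^(1/4)·T_e ≥ 236 K requires N+1 ≥ (T_s/T_e)⁴ = (236/168.0)⁴ = 3.898.
Rounding up, N = 3.

3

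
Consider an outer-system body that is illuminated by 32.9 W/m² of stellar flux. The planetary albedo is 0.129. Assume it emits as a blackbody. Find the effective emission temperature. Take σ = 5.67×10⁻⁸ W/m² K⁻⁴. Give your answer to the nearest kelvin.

106 K

Averaging over the sphere, the absorbed flux is S(1−α)/4 = 7.164 W/m².
Balancing against σT⁴: T = (7.164/5.67×10⁻⁸)^(1/4) = 106.0 K.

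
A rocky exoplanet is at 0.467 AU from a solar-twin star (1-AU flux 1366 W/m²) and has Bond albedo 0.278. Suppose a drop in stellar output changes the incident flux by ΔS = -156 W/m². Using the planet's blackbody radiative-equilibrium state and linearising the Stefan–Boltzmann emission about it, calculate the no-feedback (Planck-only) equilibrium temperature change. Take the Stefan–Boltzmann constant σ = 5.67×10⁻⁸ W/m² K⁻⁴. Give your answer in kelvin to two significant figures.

Flux at the orbit: S = 1366/(0.467)² = 6263 W/m².
Reference equilibrium: T_e = [S(1−α)/(4σ)]^(1/4) = 375.8 K.
Only a fraction (1−α) is absorbed and it's spread over 4πR², so ΔF = (1−α)ΔS/4 = -28.16 W/m².
The Planck feedback parameter is 4σT_e³ = 12.03 W/m²/K.
Hence the no-feedback warming is ΔF/(4σT_e³) = -2.34 K.

-2.3 kelvin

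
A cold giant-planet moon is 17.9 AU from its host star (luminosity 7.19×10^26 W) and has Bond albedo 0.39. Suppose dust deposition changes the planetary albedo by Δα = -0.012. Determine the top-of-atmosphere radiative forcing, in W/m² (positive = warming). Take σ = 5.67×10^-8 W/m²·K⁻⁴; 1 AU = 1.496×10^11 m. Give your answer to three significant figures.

d = 17.9 × 1.496×10^11 m = 2.678×10^12 m.
Spreading L over a sphere of radius d: S = 7.19×10^26/(4π·2.68×10^12²) = 7.979 W/m².
The change in absorbed flux is Δ[S(1−α)/4] = −SΔα/4 = 0.02394 W/m².

0.0239 W/m²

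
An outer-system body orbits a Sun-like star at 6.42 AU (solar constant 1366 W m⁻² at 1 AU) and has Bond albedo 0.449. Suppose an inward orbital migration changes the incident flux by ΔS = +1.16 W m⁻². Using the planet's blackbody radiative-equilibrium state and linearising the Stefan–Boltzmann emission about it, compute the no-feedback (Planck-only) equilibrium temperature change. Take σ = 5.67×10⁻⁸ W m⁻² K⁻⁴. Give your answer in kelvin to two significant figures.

Flux at the orbit: S = 1366/(6.42)² = 33.14 W m⁻².
The baseline emission temperature is T_e = 94.73 K.
Only a fraction (1−α) is absorbed and it's spread over 4πR², so ΔF = (1−α)ΔS/4 = 0.1598 W m⁻².
Planck response: λ_P = 4σT_e³ = 4·5.67×10⁻⁸·(94.73)³ = 0.1928 W m⁻²/K.
So ΔT₀ = 0.1598/0.1928 = 0.829 K.

0.83 K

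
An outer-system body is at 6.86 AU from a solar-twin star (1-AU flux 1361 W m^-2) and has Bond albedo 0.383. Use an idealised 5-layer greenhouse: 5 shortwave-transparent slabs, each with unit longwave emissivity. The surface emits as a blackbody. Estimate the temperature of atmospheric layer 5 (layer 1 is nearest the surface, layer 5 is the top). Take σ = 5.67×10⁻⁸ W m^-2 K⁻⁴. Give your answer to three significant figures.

94.2 kelvin

Irradiance scales as 1/d², so S = 1361 W m^-2 × (1/6.86)² = 28.92 W m^-2.
OLR = S(1−α)/4 = 4.461 W m^-2; the top layer radiates at T_e = 94.18 K.
The net upward flux σT_e⁴ is constant between every pair of levels, so T_k⁴ = (N+1−k)T_e⁴.
With k = 5: T_5 = (5+1−5)^¼·94.18 K = 94.18 K.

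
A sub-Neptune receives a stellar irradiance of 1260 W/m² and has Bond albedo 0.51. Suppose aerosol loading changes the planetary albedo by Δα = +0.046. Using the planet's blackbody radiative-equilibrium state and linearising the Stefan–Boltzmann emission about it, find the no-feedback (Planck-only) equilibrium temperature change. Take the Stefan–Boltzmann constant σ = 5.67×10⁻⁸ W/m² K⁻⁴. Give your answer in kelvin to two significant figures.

-5.4 kelvin

Reference equilibrium: T_e = [S(1−α)/(4σ)]^(1/4) = 228.4 K.
TOA radiative forcing: ΔF = −S·Δα/4 = −1260·(+0.046)/4 = -14.49 W/m².
The Planck feedback parameter is 4σT_e³ = 2.703 W/m²/K.
Hence the no-feedback warming is ΔF/(4σT_e³) = -5.36 K.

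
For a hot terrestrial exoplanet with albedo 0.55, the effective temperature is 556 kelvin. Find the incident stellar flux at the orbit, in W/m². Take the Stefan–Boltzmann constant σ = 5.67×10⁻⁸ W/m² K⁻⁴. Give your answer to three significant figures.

From S(1−α)/4 = σT⁴: S = 4σT⁴/(1−α).
σT⁴ = 5.67×10⁻⁸·(556)⁴ = 5419 W/m².
So S = 4×5419/(1−0.55) = 48160 W/m².

48200 W/m²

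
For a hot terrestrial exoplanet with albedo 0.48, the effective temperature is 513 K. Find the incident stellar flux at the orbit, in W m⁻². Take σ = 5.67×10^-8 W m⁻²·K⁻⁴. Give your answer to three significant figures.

30200 W m⁻²

From S(1−α)/4 = σT⁴: S = 4σT⁴/(1−α).
The emitted flux is σT⁴ = 3927 W m⁻².
So S = 4×3927/(1−0.48) = 30210 W m⁻².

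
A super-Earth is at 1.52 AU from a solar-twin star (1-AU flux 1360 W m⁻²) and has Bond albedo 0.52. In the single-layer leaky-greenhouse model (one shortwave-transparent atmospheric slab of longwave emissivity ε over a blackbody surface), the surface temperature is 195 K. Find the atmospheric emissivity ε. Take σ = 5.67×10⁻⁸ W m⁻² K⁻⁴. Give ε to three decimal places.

0.277

By the inverse-square law, S = 1360/1.52² = 588.6 W m⁻².
TOA balance gives T_e = 187.9 K.
T_s⁴ = T_e⁴·2/(2−ε) → ε = 2 − 2(T_e/T_s)⁴ = 2 − 2·(187.9/195)⁴ = 0.2768.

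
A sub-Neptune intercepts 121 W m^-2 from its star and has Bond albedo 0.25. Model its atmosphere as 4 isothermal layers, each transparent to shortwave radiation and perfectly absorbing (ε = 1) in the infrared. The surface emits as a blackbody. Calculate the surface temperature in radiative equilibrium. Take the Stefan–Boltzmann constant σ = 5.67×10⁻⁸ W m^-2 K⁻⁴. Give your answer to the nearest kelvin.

The effective emission temperature is T_e = [S(1−α)/(4σ)]^¼ = 141.4 K.
With N = 4 opaque layers, T_s = (N+1)^(1/4)·T_e = 5^(1/4)·141.4 = 211.5 K.

211 K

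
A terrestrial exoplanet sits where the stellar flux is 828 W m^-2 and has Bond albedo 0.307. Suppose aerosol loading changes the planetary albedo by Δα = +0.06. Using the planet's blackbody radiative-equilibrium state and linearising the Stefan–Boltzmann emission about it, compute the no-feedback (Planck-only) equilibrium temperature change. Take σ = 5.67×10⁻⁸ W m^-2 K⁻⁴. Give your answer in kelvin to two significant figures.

-4.9 K

The baseline emission temperature is T_e = 224.3 K.
TOA radiative forcing: ΔF = −S·Δα/4 = −828.0·(+0.06)/4 = -12.42 W m^-2.
Planck response: λ_P = 4σT_e³ = 4·5.67×10⁻⁸·(224.3)³ = 2.558 W m^-2/K.
Hence the no-feedback warming is ΔF/(4σT_e³) = -4.85 K.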